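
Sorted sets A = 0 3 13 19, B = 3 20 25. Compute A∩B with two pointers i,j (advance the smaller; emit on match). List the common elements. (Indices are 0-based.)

intersection = [3]

[i=0,j=0] 0<3 → i++
[i=1,j=0] 3==3 emit → i++,j++
[i=2,j=1] 13<20 → i++
[i=3,j=1] 19<20 → i++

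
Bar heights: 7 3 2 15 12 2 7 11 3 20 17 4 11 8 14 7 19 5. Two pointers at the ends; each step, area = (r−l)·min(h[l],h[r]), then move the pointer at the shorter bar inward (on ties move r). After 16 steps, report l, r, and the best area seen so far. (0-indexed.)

[0,17] min(7,5)*17=85 best=85 * → r--
[0,16] min(7,19)*16=112 best=112 * → l++
[1,16] min(3,19)*15=45 best=112 → l++
[2,16] min(2,19)*14=28 best=112 → l++
[3,16] min(15,19)*13=195 best=195 * → l++
[4,16] min(12,19)*12=144 best=195 → l++
[5,16] min(2,19)*11=22 best=195 → l++
[6,16] min(7,19)*10=70 best=195 → l++
[7,16] min(11,19)*9=99 best=195 → l++
[8,16] min(3,19)*8=24 best=195 → l++
[9,16] min(20,19)*7=133 best=195 → r--
[9,15] min(20,7)*6=42 best=195 → r--
[9,14] min(20,14)*5=70 best=195 → r--
[9,13] min(20,8)*4=32 best=195 → r--
[9,12] min(20,11)*3=33 best=195 → r--
[9,11] min(20,4)*2=8 best=195 → r--

l=9, r=10, best area=195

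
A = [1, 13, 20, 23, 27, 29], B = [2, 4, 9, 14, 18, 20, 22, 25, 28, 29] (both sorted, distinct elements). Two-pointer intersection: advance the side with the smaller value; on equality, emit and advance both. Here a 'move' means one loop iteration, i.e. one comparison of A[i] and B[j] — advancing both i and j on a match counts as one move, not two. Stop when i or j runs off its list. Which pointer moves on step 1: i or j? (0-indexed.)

[i=0,j=0] 1<2 → i++

i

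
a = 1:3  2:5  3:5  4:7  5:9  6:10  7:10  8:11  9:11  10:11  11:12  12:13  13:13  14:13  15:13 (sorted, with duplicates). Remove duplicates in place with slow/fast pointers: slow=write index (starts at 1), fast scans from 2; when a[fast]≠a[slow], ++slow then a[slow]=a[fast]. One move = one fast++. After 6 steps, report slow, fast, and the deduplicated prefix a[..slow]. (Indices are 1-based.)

slow=5, fast=8, prefix=[3, 5, 7, 9, 10]

slow=1 fast=2: a[fast]=5≠a[slow]=3 write a[2]=5, slow++,fast++
slow=2 fast=3: a[fast]=5=a[slow] dup, fast++
slow=2 fast=4: a[fast]=7≠a[slow]=5 write a[3]=7, slow++,fast++
slow=3 fast=5: a[fast]=9≠a[slow]=7 write a[4]=9, slow++,fast++
slow=4 fast=6: a[fast]=10≠a[slow]=9 write a[5]=10, slow++,fast++
slow=5 fast=7: a[fast]=10=a[slow] dup, fast++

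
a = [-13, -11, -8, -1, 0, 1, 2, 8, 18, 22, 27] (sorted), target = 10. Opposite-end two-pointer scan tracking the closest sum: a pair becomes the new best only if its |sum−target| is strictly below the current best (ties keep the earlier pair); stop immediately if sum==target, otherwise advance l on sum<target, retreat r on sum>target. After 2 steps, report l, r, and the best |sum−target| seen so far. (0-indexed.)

[0,10] -13+27=14 d=4 * → r--
[0,9] -13+22=9 d=1 * → l++

l=1, r=9, best |Δ|=1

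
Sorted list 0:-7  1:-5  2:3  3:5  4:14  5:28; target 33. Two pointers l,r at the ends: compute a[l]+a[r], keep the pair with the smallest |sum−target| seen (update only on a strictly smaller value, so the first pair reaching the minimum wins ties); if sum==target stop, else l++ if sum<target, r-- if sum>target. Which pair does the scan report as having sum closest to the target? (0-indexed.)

pair (5, 28) with sum 33 (|Δ|=0)

[0,5] -7+28=21 d=12 * → l++
[1,5] -5+28=23 d=10 * → l++
[2,5] 3+28=31 d=2 * → l++
[3,5] 5+28=33 d=0 * → stop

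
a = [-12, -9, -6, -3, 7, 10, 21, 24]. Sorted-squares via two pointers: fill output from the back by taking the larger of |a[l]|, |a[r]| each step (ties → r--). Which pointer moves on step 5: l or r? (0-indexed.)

l=0 r=7: |-12|<=|24| out[7]=576, r--
l=0 r=6: |-12|<=|21| out[6]=441, r--
l=0 r=5: |-12|>|10| out[5]=144, l++
l=1 r=5: |-9|<=|10| out[4]=100, r--
l=1 r=4: |-9|>|7| out[3]=81, l++

l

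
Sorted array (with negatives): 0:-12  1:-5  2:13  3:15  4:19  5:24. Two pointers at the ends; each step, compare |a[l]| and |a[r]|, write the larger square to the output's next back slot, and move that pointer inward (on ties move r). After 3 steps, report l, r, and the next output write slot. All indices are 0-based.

l=0, r=2, next write slot=2

l=0 r=5: |-12|<=|24| out[5]=576, r--
l=0 r=4: |-12|<=|19| out[4]=361, r--
l=0 r=3: |-12|<=|15| out[3]=225, r--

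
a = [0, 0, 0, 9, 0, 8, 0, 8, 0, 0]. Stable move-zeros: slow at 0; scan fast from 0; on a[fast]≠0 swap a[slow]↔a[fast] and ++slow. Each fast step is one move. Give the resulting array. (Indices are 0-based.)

[9, 8, 8, 0, 0, 0, 0, 0, 0, 0]

slow=0 fast=0: a[fast]=0, fast++
slow=0 fast=1: a[fast]=0, fast++
slow=0 fast=2: a[fast]=0, fast++
slow=0 fast=3: a[fast]=9≠0 swap→a[0]=9, slow++,fast++
slow=1 fast=4: a[fast]=0, fast++
slow=1 fast=5: a[fast]=8≠0 swap→a[1]=8, slow++,fast++
slow=2 fast=6: a[fast]=0, fast++
slow=2 fast=7: a[fast]=8≠0 swap→a[2]=8, slow++,fast++
slow=3 fast=8: a[fast]=0, fast++
slow=3 fast=9: a[fast]=0, fast++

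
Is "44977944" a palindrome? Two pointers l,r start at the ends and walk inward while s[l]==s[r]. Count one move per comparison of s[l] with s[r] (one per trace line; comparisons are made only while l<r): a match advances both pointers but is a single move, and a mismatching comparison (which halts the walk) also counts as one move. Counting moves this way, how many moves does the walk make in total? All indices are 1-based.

4 moves

[1,8] '4'=='4' → l++,r--
[2,7] '4'=='4' → l++,r--
[3,6] '9'=='9' → l++,r--
[4,5] '7'=='7' → l++,r--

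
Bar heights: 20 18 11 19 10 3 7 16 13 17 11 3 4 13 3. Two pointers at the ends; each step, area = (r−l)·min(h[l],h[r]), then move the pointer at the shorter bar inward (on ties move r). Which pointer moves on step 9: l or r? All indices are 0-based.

r

[0,14] min(20,3)*14=42 best=42 * → r--
[0,13] min(20,13)*13=169 best=169 * → r--
[0,12] min(20,4)*12=48 best=169 → r--
[0,11] min(20,3)*11=33 best=169 → r--
[0,10] min(20,11)*10=110 best=169 → r--
[0,9] min(20,17)*9=153 best=169 → r--
[0,8] min(20,13)*8=104 best=169 → r--
[0,7] min(20,16)*7=112 best=169 → r--
[0,6] min(20,7)*6=42 best=169 → r--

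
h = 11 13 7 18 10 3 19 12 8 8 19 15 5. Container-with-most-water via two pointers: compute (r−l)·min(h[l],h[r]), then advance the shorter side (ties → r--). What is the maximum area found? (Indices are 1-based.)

max area = 130

[1,13] min(11,5)*12=60 best=60 * → r--
[1,12] min(11,15)*11=121 best=121 * → l++
[2,12] min(13,15)*10=130 best=130 * → l++
[3,12] min(7,15)*9=63 best=130 → l++
[4,12] min(18,15)*8=120 best=130 → r--
[4,11] min(18,19)*7=126 best=130 → l++
[5,11] min(10,19)*6=60 best=130 → l++
[6,11] min(3,19)*5=15 best=130 → l++
[7,11] min(19,19)*4=76 best=130 → r--
[7,10] min(19,8)*3=24 best=130 → r--
[7,9] min(19,8)*2=16 best=130 → r--
[7,8] min(19,12)*1=12 best=130 → r--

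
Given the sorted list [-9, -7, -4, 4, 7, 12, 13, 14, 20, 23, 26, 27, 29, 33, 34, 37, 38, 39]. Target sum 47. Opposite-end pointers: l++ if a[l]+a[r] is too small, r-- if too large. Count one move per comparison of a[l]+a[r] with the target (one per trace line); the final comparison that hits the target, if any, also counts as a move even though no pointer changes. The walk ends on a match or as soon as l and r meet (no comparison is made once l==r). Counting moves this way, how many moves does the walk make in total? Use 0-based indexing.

10 moves

[0,17] -9+39=30 <47 → l++
[1,17] -7+39=32 <47 → l++
[2,17] -4+39=35 <47 → l++
[3,17] 4+39=43 <47 → l++
[4,17] 7+39=46 <47 → l++
[5,17] 12+39=51 >47 → r--
[5,16] 12+38=50 >47 → r--
[5,15] 12+37=49 >47 → r--
[5,14] 12+34=46 <47 → l++
[6,14] 13+34=47 → found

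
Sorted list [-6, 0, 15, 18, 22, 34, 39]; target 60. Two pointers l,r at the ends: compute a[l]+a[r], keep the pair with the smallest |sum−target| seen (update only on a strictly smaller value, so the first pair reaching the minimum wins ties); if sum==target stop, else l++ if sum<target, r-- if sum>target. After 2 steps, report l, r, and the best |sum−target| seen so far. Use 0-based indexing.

l=0 r=6: -6+39=33 d=27 *, l++
l=1 r=6: 0+39=39 d=21 *, l++

l=2, r=6, best |Δ|=21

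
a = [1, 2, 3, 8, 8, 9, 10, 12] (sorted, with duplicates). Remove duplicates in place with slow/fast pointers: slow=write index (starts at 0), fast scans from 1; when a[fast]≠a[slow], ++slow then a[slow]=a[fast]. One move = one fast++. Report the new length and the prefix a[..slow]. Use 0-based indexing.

length 7; prefix = [1, 2, 3, 8, 9, 10, 12]

(s=0,f=1) a[fast]=2≠a[slow]=1 write a[1]=2 → slow++,fast++
(s=1,f=2) a[fast]=3≠a[slow]=2 write a[2]=3 → slow++,fast++
(s=2,f=3) a[fast]=8≠a[slow]=3 write a[3]=8 → slow++,fast++
(s=3,f=4) a[fast]=8=a[slow] dup → fast++
(s=3,f=5) a[fast]=9≠a[slow]=8 write a[4]=9 → slow++,fast++
(s=4,f=6) a[fast]=10≠a[slow]=9 write a[5]=10 → slow++,fast++
(s=5,f=7) a[fast]=12≠a[slow]=10 write a[6]=12 → slow++,fast++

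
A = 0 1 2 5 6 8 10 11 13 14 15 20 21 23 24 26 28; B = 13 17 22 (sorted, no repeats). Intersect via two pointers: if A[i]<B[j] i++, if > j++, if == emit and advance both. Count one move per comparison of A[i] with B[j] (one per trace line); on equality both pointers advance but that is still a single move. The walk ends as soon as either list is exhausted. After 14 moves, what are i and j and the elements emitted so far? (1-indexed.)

[i=1,j=1] 0<13 → i++
[i=2,j=1] 1<13 → i++
[i=3,j=1] 2<13 → i++
[i=4,j=1] 5<13 → i++
[i=5,j=1] 6<13 → i++
[i=6,j=1] 8<13 → i++
[i=7,j=1] 10<13 → i++
[i=8,j=1] 11<13 → i++
[i=9,j=1] 13==13 emit → i++,j++
[i=10,j=2] 14<17 → i++
[i=11,j=2] 15<17 → i++
[i=12,j=2] 20>17 → j++
[i=12,j=3] 20<22 → i++
[i=13,j=3] 21<22 → i++

i=14, j=3, emitted=[13]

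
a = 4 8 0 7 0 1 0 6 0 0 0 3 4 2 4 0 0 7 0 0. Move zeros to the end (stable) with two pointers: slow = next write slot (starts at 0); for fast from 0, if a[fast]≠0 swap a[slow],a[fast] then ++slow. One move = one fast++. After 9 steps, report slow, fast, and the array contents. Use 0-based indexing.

(s=0,f=0) a[fast]=4≠0 swap→a[0]=4 → slow++,fast++
(s=1,f=1) a[fast]=8≠0 swap→a[1]=8 → slow++,fast++
(s=2,f=2) a[fast]=0 → fast++
(s=2,f=3) a[fast]=7≠0 swap→a[2]=7 → slow++,fast++
(s=3,f=4) a[fast]=0 → fast++
(s=3,f=5) a[fast]=1≠0 swap→a[3]=1 → slow++,fast++
(s=4,f=6) a[fast]=0 → fast++
(s=4,f=7) a[fast]=6≠0 swap→a[4]=6 → slow++,fast++
(s=5,f=8) a[fast]=0 → fast++

slow=5, fast=9, a=[4, 8, 7, 1, 6, 0, 0, 0, 0, 0, 0, 3, 4, 2, 4, 0, 0, 7, 0, 0]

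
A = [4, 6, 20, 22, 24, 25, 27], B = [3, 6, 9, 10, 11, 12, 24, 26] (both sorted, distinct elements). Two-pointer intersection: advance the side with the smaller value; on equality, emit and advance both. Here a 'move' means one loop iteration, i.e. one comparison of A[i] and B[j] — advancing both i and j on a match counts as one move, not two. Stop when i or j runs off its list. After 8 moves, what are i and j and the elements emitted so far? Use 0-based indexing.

i=3, j=6, emitted=[6]

i=0 j=0: 4>3, j++
i=0 j=1: 4<6, i++
i=1 j=1: 6==6 emit, i++,j++
i=2 j=2: 20>9, j++
i=2 j=3: 20>10, j++
i=2 j=4: 20>11, j++
i=2 j=5: 20>12, j++
i=2 j=6: 20<24, i++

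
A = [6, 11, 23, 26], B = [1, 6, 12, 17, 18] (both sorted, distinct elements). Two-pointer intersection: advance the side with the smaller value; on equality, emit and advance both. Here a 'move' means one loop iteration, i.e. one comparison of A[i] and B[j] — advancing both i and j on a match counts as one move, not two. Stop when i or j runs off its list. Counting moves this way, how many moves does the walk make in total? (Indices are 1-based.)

i=1 j=1: 6>1, j++
i=1 j=2: 6==6 emit, i++,j++
i=2 j=3: 11<12, i++
i=3 j=3: 23>12, j++
i=3 j=4: 23>17, j++
i=3 j=5: 23>18, j++

6 moves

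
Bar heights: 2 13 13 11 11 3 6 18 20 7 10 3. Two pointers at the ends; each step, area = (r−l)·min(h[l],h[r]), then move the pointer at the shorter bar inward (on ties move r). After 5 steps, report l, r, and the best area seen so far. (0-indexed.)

l=2, r=8, best area=91

l=0 r=11: min(2,3)*11=22 best=22 *, l++
l=1 r=11: min(13,3)*10=30 best=30 *, r--
l=1 r=10: min(13,10)*9=90 best=90 *, r--
l=1 r=9: min(13,7)*8=56 best=90, r--
l=1 r=8: min(13,20)*7=91 best=91 *, l++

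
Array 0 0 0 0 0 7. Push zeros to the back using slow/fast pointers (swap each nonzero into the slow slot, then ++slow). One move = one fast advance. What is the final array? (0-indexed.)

[7, 0, 0, 0, 0, 0]

slow=0 fast=0: a[fast]=0, fast++
slow=0 fast=1: a[fast]=0, fast++
slow=0 fast=2: a[fast]=0, fast++
slow=0 fast=3: a[fast]=0, fast++
slow=0 fast=4: a[fast]=0, fast++
slow=0 fast=5: a[fast]=7≠0 swap→a[0]=7, slow++,fast++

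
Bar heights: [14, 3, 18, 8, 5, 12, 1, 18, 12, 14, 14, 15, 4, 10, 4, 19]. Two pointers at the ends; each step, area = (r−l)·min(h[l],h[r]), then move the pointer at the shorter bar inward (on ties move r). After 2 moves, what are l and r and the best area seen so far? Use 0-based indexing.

l=0 r=15: min(14,19)*15=210 best=210 *, l++
l=1 r=15: min(3,19)*14=42 best=210, l++

l=2, r=15, best area=210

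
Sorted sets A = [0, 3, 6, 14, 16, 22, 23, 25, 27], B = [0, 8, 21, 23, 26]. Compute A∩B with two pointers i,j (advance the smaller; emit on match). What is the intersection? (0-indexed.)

intersection = [0, 23]

[i=0,j=0] 0==0 emit → i++,j++
[i=1,j=1] 3<8 → i++
[i=2,j=1] 6<8 → i++
[i=3,j=1] 14>8 → j++
[i=3,j=2] 14<21 → i++
[i=4,j=2] 16<21 → i++
[i=5,j=2] 22>21 → j++
[i=5,j=3] 22<23 → i++
[i=6,j=3] 23==23 emit → i++,j++
[i=7,j=4] 25<26 → i++
[i=8,j=4] 27>26 → j++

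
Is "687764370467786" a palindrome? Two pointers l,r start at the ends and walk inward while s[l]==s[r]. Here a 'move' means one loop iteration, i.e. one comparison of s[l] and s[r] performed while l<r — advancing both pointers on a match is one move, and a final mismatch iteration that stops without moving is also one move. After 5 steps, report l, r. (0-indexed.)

l=5, r=9

[0,14] '6'=='6' → l++,r--
[1,13] '8'=='8' → l++,r--
[2,12] '7'=='7' → l++,r--
[3,11] '7'=='7' → l++,r--
[4,10] '6'=='6' → l++,r--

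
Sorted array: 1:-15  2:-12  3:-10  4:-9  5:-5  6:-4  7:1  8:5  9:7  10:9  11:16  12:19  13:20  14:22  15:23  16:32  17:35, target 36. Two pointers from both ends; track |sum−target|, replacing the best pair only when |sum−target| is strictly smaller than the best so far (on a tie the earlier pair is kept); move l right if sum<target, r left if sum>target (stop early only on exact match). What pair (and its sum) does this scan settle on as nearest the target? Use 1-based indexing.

pair (1, 35) with sum 36 (|Δ|=0)

l=1 r=17: -15+35=20 d=16 *, l++
l=2 r=17: -12+35=23 d=13 *, l++
l=3 r=17: -10+35=25 d=11 *, l++
l=4 r=17: -9+35=26 d=10 *, l++
l=5 r=17: -5+35=30 d=6 *, l++
l=6 r=17: -4+35=31 d=5 *, l++
l=7 r=17: 1+35=36 d=0 *, stop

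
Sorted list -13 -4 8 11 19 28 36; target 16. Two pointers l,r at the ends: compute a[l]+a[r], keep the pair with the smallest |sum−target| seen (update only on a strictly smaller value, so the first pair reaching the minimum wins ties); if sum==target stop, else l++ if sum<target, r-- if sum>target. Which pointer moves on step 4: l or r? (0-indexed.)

l

[0,6] -13+36=23 d=7 * → r--
[0,5] -13+28=15 d=1 * → l++
[1,5] -4+28=24 d=8 → r--
[1,4] -4+19=15 d=1 → l++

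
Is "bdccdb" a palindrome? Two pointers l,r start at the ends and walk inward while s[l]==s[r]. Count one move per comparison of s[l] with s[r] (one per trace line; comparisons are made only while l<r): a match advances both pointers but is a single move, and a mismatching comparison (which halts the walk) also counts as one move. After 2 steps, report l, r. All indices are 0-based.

l=0 r=5: 'b'=='b', l++,r--
l=1 r=4: 'd'=='d', l++,r--

l=2, r=3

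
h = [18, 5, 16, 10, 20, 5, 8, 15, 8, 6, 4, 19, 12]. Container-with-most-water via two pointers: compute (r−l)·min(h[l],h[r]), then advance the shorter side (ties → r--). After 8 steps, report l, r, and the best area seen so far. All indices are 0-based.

l=0 r=12: min(18,12)*12=144 best=144 *, r--
l=0 r=11: min(18,19)*11=198 best=198 *, l++
l=1 r=11: min(5,19)*10=50 best=198, l++
l=2 r=11: min(16,19)*9=144 best=198, l++
l=3 r=11: min(10,19)*8=80 best=198, l++
l=4 r=11: min(20,19)*7=133 best=198, r--
l=4 r=10: min(20,4)*6=24 best=198, r--
l=4 r=9: min(20,6)*5=30 best=198, r--

l=4, r=8, best area=198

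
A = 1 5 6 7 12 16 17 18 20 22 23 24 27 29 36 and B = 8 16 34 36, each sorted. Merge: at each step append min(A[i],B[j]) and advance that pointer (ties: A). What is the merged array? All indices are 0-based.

i=0 j=0: A[i]=1<=B[j]=8 take 1, i++
i=1 j=0: A[i]=5<=B[j]=8 take 5, i++
i=2 j=0: A[i]=6<=B[j]=8 take 6, i++
i=3 j=0: A[i]=7<=B[j]=8 take 7, i++
i=4 j=0: A[i]=12>B[j]=8 take 8, j++
i=4 j=1: A[i]=12<=B[j]=16 take 12, i++
i=5 j=1: A[i]=16<=B[j]=16 take 16, i++
i=6 j=1: A[i]=17>B[j]=16 take 16, j++
i=6 j=2: A[i]=17<=B[j]=34 take 17, i++
i=7 j=2: A[i]=18<=B[j]=34 take 18, i++
i=8 j=2: A[i]=20<=B[j]=34 take 20, i++
i=9 j=2: A[i]=22<=B[j]=34 take 22, i++
i=10 j=2: A[i]=23<=B[j]=34 take 23, i++
i=11 j=2: A[i]=24<=B[j]=34 take 24, i++
i=12 j=2: A[i]=27<=B[j]=34 take 27, i++
i=13 j=2: A[i]=29<=B[j]=34 take 29, i++
i=14 j=2: A[i]=36>B[j]=34 take 34, j++
i=14 j=3: A[i]=36<=B[j]=36 take 36, i++
i=15 j=3: A done, take B[j]=36, j++

[1, 5, 6, 7, 8, 12, 16, 16, 17, 18, 20, 22, 23, 24, 27, 29, 34, 36, 36]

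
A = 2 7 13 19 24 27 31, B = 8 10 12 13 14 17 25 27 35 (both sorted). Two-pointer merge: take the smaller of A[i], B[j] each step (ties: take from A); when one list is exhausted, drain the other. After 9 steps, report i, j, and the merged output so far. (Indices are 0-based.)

i=0 j=0: A[i]=2<=B[j]=8 take 2, i++
i=1 j=0: A[i]=7<=B[j]=8 take 7, i++
i=2 j=0: A[i]=13>B[j]=8 take 8, j++
i=2 j=1: A[i]=13>B[j]=10 take 10, j++
i=2 j=2: A[i]=13>B[j]=12 take 12, j++
i=2 j=3: A[i]=13<=B[j]=13 take 13, i++
i=3 j=3: A[i]=19>B[j]=13 take 13, j++
i=3 j=4: A[i]=19>B[j]=14 take 14, j++
i=3 j=5: A[i]=19>B[j]=17 take 17, j++

i=3, j=6, merged so far=[2, 7, 8, 10, 12, 13, 13, 14, 17]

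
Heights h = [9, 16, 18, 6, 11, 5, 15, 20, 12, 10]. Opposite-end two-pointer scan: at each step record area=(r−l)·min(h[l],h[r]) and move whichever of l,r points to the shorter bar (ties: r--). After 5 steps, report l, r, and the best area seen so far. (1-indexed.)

l=1 r=10: min(9,10)*9=81 best=81 *, l++
l=2 r=10: min(16,10)*8=80 best=81, r--
l=2 r=9: min(16,12)*7=84 best=84 *, r--
l=2 r=8: min(16,20)*6=96 best=96 *, l++
l=3 r=8: min(18,20)*5=90 best=96, l++

l=4, r=8, best area=96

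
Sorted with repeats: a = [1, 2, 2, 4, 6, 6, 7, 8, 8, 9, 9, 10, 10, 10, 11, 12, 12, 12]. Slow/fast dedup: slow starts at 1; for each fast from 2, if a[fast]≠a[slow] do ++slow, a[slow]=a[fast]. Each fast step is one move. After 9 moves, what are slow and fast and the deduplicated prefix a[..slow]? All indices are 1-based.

slow=7, fast=11, prefix=[1, 2, 4, 6, 7, 8, 9]

(s=1,f=2) a[fast]=2≠a[slow]=1 write a[2]=2 → slow++,fast++
(s=2,f=3) a[fast]=2=a[slow] dup → fast++
(s=2,f=4) a[fast]=4≠a[slow]=2 write a[3]=4 → slow++,fast++
(s=3,f=5) a[fast]=6≠a[slow]=4 write a[4]=6 → slow++,fast++
(s=4,f=6) a[fast]=6=a[slow] dup → fast++
(s=4,f=7) a[fast]=7≠a[slow]=6 write a[5]=7 → slow++,fast++
(s=5,f=8) a[fast]=8≠a[slow]=7 write a[6]=8 → slow++,fast++
(s=6,f=9) a[fast]=8=a[slow] dup → fast++
(s=6,f=10) a[fast]=9≠a[slow]=8 write a[7]=9 → slow++,fast++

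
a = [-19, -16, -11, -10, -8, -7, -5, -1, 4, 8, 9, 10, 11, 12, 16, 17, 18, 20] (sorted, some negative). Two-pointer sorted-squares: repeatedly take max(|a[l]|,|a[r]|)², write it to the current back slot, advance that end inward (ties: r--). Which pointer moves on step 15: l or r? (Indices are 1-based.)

[1,18] |-19|<=|20| out[18]=400 → r--
[1,17] |-19|>|18| out[17]=361 → l++
[2,17] |-16|<=|18| out[16]=324 → r--
[2,16] |-16|<=|17| out[15]=289 → r--
[2,15] |-16|<=|16| out[14]=256 → r--
[2,14] |-16|>|12| out[13]=256 → l++
[3,14] |-11|<=|12| out[12]=144 → r--
[3,13] |-11|<=|11| out[11]=121 → r--
[3,12] |-11|>|10| out[10]=121 → l++
[4,12] |-10|<=|10| out[9]=100 → r--
[4,11] |-10|>|9| out[8]=100 → l++
[5,11] |-8|<=|9| out[7]=81 → r--
[5,10] |-8|<=|8| out[6]=64 → r--
[5,9] |-8|>|4| out[5]=64 → l++
[6,9] |-7|>|4| out[4]=49 → l++

l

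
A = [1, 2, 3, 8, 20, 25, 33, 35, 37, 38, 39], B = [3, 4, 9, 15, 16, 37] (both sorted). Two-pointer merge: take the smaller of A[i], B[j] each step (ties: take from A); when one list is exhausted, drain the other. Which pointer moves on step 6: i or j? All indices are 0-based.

[i=0,j=0] A[i]=1<=B[j]=3 take 1 → i++
[i=1,j=0] A[i]=2<=B[j]=3 take 2 → i++
[i=2,j=0] A[i]=3<=B[j]=3 take 3 → i++
[i=3,j=0] A[i]=8>B[j]=3 take 3 → j++
[i=3,j=1] A[i]=8>B[j]=4 take 4 → j++
[i=3,j=2] A[i]=8<=B[j]=9 take 8 → i++

i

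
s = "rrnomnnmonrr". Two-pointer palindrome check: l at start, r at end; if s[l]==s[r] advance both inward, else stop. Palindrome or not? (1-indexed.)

l=1 r=12: 'r'=='r', l++,r--
l=2 r=11: 'r'=='r', l++,r--
l=3 r=10: 'n'=='n', l++,r--
l=4 r=9: 'o'=='o', l++,r--
l=5 r=8: 'm'=='m', l++,r--
l=6 r=7: 'n'=='n', l++,r--

palindrome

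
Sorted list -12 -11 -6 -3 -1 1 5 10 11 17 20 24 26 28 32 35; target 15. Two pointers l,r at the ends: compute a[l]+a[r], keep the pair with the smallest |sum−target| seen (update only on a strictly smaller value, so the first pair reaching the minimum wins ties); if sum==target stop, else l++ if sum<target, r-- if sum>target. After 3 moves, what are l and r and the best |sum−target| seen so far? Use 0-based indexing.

[0,15] -12+35=23 d=8 * → r--
[0,14] -12+32=20 d=5 * → r--
[0,13] -12+28=16 d=1 * → r--

l=0, r=12, best |Δ|=1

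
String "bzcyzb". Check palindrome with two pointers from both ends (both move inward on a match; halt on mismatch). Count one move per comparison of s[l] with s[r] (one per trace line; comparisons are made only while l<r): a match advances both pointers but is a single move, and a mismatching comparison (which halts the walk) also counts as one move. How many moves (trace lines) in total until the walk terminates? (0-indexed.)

l=0 r=5: 'b'=='b', l++,r--
l=1 r=4: 'z'=='z', l++,r--
l=2 r=3: 'c'!='y', stop

3 moves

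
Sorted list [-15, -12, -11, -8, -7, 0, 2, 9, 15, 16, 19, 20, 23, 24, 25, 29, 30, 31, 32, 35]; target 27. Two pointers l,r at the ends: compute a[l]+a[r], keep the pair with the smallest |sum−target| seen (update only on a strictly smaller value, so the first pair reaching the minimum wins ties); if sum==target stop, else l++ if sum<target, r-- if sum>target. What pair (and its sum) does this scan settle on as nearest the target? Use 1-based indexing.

pair (-8, 35) with sum 27 (|Δ|=0)

l=1 r=20: -15+35=20 d=7 *, l++
l=2 r=20: -12+35=23 d=4 *, l++
l=3 r=20: -11+35=24 d=3 *, l++
l=4 r=20: -8+35=27 d=0 *, stop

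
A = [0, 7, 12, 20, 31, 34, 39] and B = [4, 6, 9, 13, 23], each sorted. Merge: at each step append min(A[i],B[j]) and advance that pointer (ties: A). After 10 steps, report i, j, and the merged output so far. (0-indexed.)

i=0 j=0: A[i]=0<=B[j]=4 take 0, i++
i=1 j=0: A[i]=7>B[j]=4 take 4, j++
i=1 j=1: A[i]=7>B[j]=6 take 6, j++
i=1 j=2: A[i]=7<=B[j]=9 take 7, i++
i=2 j=2: A[i]=12>B[j]=9 take 9, j++
i=2 j=3: A[i]=12<=B[j]=13 take 12, i++
i=3 j=3: A[i]=20>B[j]=13 take 13, j++
i=3 j=4: A[i]=20<=B[j]=23 take 20, i++
i=4 j=4: A[i]=31>B[j]=23 take 23, j++
i=4 j=5: B done, take A[i]=31, i++

i=5, j=5, merged so far=[0, 4, 6, 7, 9, 12, 13, 20, 23, 31]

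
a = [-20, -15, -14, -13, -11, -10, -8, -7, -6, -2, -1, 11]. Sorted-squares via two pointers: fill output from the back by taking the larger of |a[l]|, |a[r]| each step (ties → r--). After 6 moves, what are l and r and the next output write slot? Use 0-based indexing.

l=5, r=10, next write slot=5

[0,11] |-20|>|11| out[11]=400 → l++
[1,11] |-15|>|11| out[10]=225 → l++
[2,11] |-14|>|11| out[9]=196 → l++
[3,11] |-13|>|11| out[8]=169 → l++
[4,11] |-11|<=|11| out[7]=121 → r--
[4,10] |-11|>|-1| out[6]=121 → l++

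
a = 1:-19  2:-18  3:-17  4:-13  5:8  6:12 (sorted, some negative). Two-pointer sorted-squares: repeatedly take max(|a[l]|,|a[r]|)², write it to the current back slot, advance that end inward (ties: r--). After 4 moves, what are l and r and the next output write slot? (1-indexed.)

l=1 r=6: |-19|>|12| out[6]=361, l++
l=2 r=6: |-18|>|12| out[5]=324, l++
l=3 r=6: |-17|>|12| out[4]=289, l++
l=4 r=6: |-13|>|12| out[3]=169, l++

l=5, r=6, next write slot=2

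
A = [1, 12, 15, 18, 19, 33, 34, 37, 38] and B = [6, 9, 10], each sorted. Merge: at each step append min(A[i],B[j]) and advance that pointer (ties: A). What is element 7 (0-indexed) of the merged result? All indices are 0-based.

i=0 j=0: A[i]=1<=B[j]=6 take 1, i++
i=1 j=0: A[i]=12>B[j]=6 take 6, j++
i=1 j=1: A[i]=12>B[j]=9 take 9, j++
i=1 j=2: A[i]=12>B[j]=10 take 10, j++
i=1 j=3: B done, take A[i]=12, i++
i=2 j=3: B done, take A[i]=15, i++
i=3 j=3: B done, take A[i]=18, i++
i=4 j=3: B done, take A[i]=19, i++
i=5 j=3: B done, take A[i]=33, i++
i=6 j=3: B done, take A[i]=34, i++
i=7 j=3: B done, take A[i]=37, i++
i=8 j=3: B done, take A[i]=38, i++

merged[7] = 19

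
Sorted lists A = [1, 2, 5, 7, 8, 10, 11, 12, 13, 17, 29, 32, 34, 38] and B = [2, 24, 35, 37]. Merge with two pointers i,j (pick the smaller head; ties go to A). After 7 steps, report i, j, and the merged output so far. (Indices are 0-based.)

i=0 j=0: A[i]=1<=B[j]=2 take 1, i++
i=1 j=0: A[i]=2<=B[j]=2 take 2, i++
i=2 j=0: A[i]=5>B[j]=2 take 2, j++
i=2 j=1: A[i]=5<=B[j]=24 take 5, i++
i=3 j=1: A[i]=7<=B[j]=24 take 7, i++
i=4 j=1: A[i]=8<=B[j]=24 take 8, i++
i=5 j=1: A[i]=10<=B[j]=24 take 10, i++

i=6, j=1, merged so far=[1, 2, 2, 5, 7, 8, 10]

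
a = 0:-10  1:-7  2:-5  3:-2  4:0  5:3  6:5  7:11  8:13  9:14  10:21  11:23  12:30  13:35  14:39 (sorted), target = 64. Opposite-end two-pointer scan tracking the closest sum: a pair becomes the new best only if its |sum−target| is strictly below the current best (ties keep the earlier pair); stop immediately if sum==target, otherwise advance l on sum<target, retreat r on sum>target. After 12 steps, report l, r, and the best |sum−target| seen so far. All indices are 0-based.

[0,14] -10+39=29 d=35 * → l++
[1,14] -7+39=32 d=32 * → l++
[2,14] -5+39=34 d=30 * → l++
[3,14] -2+39=37 d=27 * → l++
[4,14] 0+39=39 d=25 * → l++
[5,14] 3+39=42 d=22 * → l++
[6,14] 5+39=44 d=20 * → l++
[7,14] 11+39=50 d=14 * → l++
[8,14] 13+39=52 d=12 * → l++
[9,14] 14+39=53 d=11 * → l++
[10,14] 21+39=60 d=4 * → l++
[11,14] 23+39=62 d=2 * → l++

l=12, r=14, best |Δ|=2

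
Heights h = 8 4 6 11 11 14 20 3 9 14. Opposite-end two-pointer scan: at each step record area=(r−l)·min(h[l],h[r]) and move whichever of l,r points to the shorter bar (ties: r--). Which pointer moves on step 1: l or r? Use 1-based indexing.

l=1 r=10: min(8,14)*9=72 best=72 *, l++

l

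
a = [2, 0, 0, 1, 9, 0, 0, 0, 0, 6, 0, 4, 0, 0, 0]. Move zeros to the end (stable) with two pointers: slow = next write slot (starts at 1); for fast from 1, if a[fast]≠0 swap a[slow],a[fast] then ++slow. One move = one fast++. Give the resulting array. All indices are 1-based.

[2, 1, 9, 6, 4, 0, 0, 0, 0, 0, 0, 0, 0, 0, 0]

slow=1 fast=1: a[fast]=2≠0 swap→a[1]=2, slow++,fast++
slow=2 fast=2: a[fast]=0, fast++
slow=2 fast=3: a[fast]=0, fast++
slow=2 fast=4: a[fast]=1≠0 swap→a[2]=1, slow++,fast++
slow=3 fast=5: a[fast]=9≠0 swap→a[3]=9, slow++,fast++
slow=4 fast=6: a[fast]=0, fast++
slow=4 fast=7: a[fast]=0, fast++
slow=4 fast=8: a[fast]=0, fast++
slow=4 fast=9: a[fast]=0, fast++
slow=4 fast=10: a[fast]=6≠0 swap→a[4]=6, slow++,fast++
slow=5 fast=11: a[fast]=0, fast++
slow=5 fast=12: a[fast]=4≠0 swap→a[5]=4, slow++,fast++
slow=6 fast=13: a[fast]=0, fast++
slow=6 fast=14: a[fast]=0, fast++
slow=6 fast=15: a[fast]=0, fast++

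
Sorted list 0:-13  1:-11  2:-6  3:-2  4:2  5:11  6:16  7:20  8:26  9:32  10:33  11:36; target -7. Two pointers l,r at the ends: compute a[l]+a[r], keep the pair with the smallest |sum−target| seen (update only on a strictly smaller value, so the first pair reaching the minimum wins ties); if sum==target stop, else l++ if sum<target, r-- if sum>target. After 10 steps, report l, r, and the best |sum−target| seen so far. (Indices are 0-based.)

l=2, r=3, best |Δ|=2

l=0 r=11: -13+36=23 d=30 *, r--
l=0 r=10: -13+33=20 d=27 *, r--
l=0 r=9: -13+32=19 d=26 *, r--
l=0 r=8: -13+26=13 d=20 *, r--
l=0 r=7: -13+20=7 d=14 *, r--
l=0 r=6: -13+16=3 d=10 *, r--
l=0 r=5: -13+11=-2 d=5 *, r--
l=0 r=4: -13+2=-11 d=4 *, l++
l=1 r=4: -11+2=-9 d=2 *, l++
l=2 r=4: -6+2=-4 d=3, r--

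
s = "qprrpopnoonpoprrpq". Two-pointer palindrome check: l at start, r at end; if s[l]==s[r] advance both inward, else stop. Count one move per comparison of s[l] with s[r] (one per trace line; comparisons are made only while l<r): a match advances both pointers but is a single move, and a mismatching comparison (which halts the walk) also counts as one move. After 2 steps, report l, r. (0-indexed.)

[0,17] 'q'=='q' → l++,r--
[1,16] 'p'=='p' → l++,r--

l=2, r=15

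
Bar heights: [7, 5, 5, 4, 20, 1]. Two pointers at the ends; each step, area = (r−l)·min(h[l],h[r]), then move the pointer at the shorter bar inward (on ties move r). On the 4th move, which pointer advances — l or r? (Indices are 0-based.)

l

[0,5] min(7,1)*5=5 best=5 * → r--
[0,4] min(7,20)*4=28 best=28 * → l++
[1,4] min(5,20)*3=15 best=28 → l++
[2,4] min(5,20)*2=10 best=28 → l++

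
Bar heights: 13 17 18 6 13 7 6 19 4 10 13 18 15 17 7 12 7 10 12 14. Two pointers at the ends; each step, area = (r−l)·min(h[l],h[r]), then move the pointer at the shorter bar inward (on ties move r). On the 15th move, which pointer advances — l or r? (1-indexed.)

l=1 r=20: min(13,14)*19=247 best=247 *, l++
l=2 r=20: min(17,14)*18=252 best=252 *, r--
l=2 r=19: min(17,12)*17=204 best=252, r--
l=2 r=18: min(17,10)*16=160 best=252, r--
l=2 r=17: min(17,7)*15=105 best=252, r--
l=2 r=16: min(17,12)*14=168 best=252, r--
l=2 r=15: min(17,7)*13=91 best=252, r--
l=2 r=14: min(17,17)*12=204 best=252, r--
l=2 r=13: min(17,15)*11=165 best=252, r--
l=2 r=12: min(17,18)*10=170 best=252, l++
l=3 r=12: min(18,18)*9=162 best=252, r--
l=3 r=11: min(18,13)*8=104 best=252, r--
l=3 r=10: min(18,10)*7=70 best=252, r--
l=3 r=9: min(18,4)*6=24 best=252, r--
l=3 r=8: min(18,19)*5=90 best=252, l++

l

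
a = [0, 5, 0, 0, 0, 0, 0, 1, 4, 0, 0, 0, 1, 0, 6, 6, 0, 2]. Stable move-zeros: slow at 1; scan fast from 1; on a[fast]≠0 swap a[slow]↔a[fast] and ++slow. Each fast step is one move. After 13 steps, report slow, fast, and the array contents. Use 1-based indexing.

slow=5, fast=14, a=[5, 1, 4, 1, 0, 0, 0, 0, 0, 0, 0, 0, 0, 0, 6, 6, 0, 2]

slow=1 fast=1: a[fast]=0, fast++
slow=1 fast=2: a[fast]=5≠0 swap→a[1]=5, slow++,fast++
slow=2 fast=3: a[fast]=0, fast++
slow=2 fast=4: a[fast]=0, fast++
slow=2 fast=5: a[fast]=0, fast++
slow=2 fast=6: a[fast]=0, fast++
slow=2 fast=7: a[fast]=0, fast++
slow=2 fast=8: a[fast]=1≠0 swap→a[2]=1, slow++,fast++
slow=3 fast=9: a[fast]=4≠0 swap→a[3]=4, slow++,fast++
slow=4 fast=10: a[fast]=0, fast++
slow=4 fast=11: a[fast]=0, fast++
slow=4 fast=12: a[fast]=0, fast++
slow=4 fast=13: a[fast]=1≠0 swap→a[4]=1, slow++,fast++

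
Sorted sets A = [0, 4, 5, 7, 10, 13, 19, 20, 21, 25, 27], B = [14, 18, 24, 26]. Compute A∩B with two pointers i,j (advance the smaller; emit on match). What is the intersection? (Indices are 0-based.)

[i=0,j=0] 0<14 → i++
[i=1,j=0] 4<14 → i++
[i=2,j=0] 5<14 → i++
[i=3,j=0] 7<14 → i++
[i=4,j=0] 10<14 → i++
[i=5,j=0] 13<14 → i++
[i=6,j=0] 19>14 → j++
[i=6,j=1] 19>18 → j++
[i=6,j=2] 19<24 → i++
[i=7,j=2] 20<24 → i++
[i=8,j=2] 21<24 → i++
[i=9,j=2] 25>24 → j++
[i=9,j=3] 25<26 → i++
[i=10,j=3] 27>26 → j++

intersection = []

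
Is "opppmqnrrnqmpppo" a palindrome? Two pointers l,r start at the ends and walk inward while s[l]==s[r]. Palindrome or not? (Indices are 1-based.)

l=1 r=16: 'o'=='o', l++,r--
l=2 r=15: 'p'=='p', l++,r--
l=3 r=14: 'p'=='p', l++,r--
l=4 r=13: 'p'=='p', l++,r--
l=5 r=12: 'm'=='m', l++,r--
l=6 r=11: 'q'=='q', l++,r--
l=7 r=10: 'n'=='n', l++,r--
l=8 r=9: 'r'=='r', l++,r--

palindrome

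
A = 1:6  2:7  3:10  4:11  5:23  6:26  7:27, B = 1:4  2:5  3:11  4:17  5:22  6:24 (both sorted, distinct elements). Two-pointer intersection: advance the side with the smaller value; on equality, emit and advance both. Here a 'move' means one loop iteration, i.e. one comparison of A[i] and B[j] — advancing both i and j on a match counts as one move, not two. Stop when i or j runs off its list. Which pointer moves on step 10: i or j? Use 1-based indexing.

i=1 j=1: 6>4, j++
i=1 j=2: 6>5, j++
i=1 j=3: 6<11, i++
i=2 j=3: 7<11, i++
i=3 j=3: 10<11, i++
i=4 j=3: 11==11 emit, i++,j++
i=5 j=4: 23>17, j++
i=5 j=5: 23>22, j++
i=5 j=6: 23<24, i++
i=6 j=6: 26>24, j++

j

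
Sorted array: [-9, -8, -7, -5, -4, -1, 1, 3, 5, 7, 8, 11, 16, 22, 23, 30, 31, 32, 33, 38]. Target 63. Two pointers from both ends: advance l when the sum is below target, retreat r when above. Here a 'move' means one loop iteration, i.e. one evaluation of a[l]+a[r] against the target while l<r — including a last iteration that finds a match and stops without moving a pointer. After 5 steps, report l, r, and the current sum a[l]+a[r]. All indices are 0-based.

l=5, r=19, sum=37

[0,19] -9+38=29 <63 → l++
[1,19] -8+38=30 <63 → l++
[2,19] -7+38=31 <63 → l++
[3,19] -5+38=33 <63 → l++
[4,19] -4+38=34 <63 → l++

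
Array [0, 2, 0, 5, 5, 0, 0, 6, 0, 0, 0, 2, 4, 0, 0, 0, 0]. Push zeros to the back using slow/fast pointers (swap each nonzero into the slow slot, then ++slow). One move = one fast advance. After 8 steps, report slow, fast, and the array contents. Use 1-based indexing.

slow=5, fast=9, a=[2, 5, 5, 6, 0, 0, 0, 0, 0, 0, 0, 2, 4, 0, 0, 0, 0]

(s=1,f=1) a[fast]=0 → fast++
(s=1,f=2) a[fast]=2≠0 swap→a[1]=2 → slow++,fast++
(s=2,f=3) a[fast]=0 → fast++
(s=2,f=4) a[fast]=5≠0 swap→a[2]=5 → slow++,fast++
(s=3,f=5) a[fast]=5≠0 swap→a[3]=5 → slow++,fast++
(s=4,f=6) a[fast]=0 → fast++
(s=4,f=7) a[fast]=0 → fast++
(s=4,f=8) a[fast]=6≠0 swap→a[4]=6 → slow++,fast++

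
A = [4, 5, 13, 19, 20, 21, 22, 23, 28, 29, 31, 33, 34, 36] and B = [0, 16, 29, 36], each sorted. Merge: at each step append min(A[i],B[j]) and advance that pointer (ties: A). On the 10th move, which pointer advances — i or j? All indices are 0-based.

i

i=0 j=0: A[i]=4>B[j]=0 take 0, j++
i=0 j=1: A[i]=4<=B[j]=16 take 4, i++
i=1 j=1: A[i]=5<=B[j]=16 take 5, i++
i=2 j=1: A[i]=13<=B[j]=16 take 13, i++
i=3 j=1: A[i]=19>B[j]=16 take 16, j++
i=3 j=2: A[i]=19<=B[j]=29 take 19, i++
i=4 j=2: A[i]=20<=B[j]=29 take 20, i++
i=5 j=2: A[i]=21<=B[j]=29 take 21, i++
i=6 j=2: A[i]=22<=B[j]=29 take 22, i++
i=7 j=2: A[i]=23<=B[j]=29 take 23, i++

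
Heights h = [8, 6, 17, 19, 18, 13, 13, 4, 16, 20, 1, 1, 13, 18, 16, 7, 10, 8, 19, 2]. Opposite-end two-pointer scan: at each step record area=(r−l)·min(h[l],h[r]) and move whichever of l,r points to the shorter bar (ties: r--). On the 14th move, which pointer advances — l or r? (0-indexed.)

[0,19] min(8,2)*19=38 best=38 * → r--
[0,18] min(8,19)*18=144 best=144 * → l++
[1,18] min(6,19)*17=102 best=144 → l++
[2,18] min(17,19)*16=272 best=272 * → l++
[3,18] min(19,19)*15=285 best=285 * → r--
[3,17] min(19,8)*14=112 best=285 → r--
[3,16] min(19,10)*13=130 best=285 → r--
[3,15] min(19,7)*12=84 best=285 → r--
[3,14] min(19,16)*11=176 best=285 → r--
[3,13] min(19,18)*10=180 best=285 → r--
[3,12] min(19,13)*9=117 best=285 → r--
[3,11] min(19,1)*8=8 best=285 → r--
[3,10] min(19,1)*7=7 best=285 → r--
[3,9] min(19,20)*6=114 best=285 → l++

l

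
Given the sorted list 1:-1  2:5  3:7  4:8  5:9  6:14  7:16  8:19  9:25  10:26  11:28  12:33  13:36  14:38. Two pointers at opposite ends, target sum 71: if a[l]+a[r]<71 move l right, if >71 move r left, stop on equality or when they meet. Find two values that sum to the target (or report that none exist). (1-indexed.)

l=1 r=14: -1+38=37 <71, l++
l=2 r=14: 5+38=43 <71, l++
l=3 r=14: 7+38=45 <71, l++
l=4 r=14: 8+38=46 <71, l++
l=5 r=14: 9+38=47 <71, l++
l=6 r=14: 14+38=52 <71, l++
l=7 r=14: 16+38=54 <71, l++
l=8 r=14: 19+38=57 <71, l++
l=9 r=14: 25+38=63 <71, l++
l=10 r=14: 26+38=64 <71, l++
l=11 r=14: 28+38=66 <71, l++
l=12 r=14: 33+38=71, found

(33, 38)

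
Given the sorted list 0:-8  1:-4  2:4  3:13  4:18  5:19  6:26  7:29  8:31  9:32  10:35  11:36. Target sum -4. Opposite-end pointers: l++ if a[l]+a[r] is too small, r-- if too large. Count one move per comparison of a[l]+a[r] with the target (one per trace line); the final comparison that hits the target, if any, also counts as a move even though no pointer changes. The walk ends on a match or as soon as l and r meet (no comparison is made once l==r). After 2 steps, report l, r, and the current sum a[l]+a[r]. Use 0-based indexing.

l=0, r=9, sum=24

l=0 r=11: -8+36=28 >-4, r--
l=0 r=10: -8+35=27 >-4, r--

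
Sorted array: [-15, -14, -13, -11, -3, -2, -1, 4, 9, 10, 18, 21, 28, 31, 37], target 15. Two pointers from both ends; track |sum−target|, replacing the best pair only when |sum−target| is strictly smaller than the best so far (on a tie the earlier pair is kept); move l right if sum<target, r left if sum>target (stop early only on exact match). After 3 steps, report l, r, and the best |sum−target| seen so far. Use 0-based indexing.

l=1, r=12, best |Δ|=1

l=0 r=14: -15+37=22 d=7 *, r--
l=0 r=13: -15+31=16 d=1 *, r--
l=0 r=12: -15+28=13 d=2, l++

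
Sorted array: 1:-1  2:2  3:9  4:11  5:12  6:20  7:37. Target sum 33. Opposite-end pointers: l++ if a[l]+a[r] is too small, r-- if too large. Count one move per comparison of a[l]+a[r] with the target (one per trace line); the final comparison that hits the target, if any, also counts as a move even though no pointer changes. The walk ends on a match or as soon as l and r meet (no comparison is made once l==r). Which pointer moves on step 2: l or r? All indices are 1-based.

[1,7] -1+37=36 >33 → r--
[1,6] -1+20=19 <33 → l++

l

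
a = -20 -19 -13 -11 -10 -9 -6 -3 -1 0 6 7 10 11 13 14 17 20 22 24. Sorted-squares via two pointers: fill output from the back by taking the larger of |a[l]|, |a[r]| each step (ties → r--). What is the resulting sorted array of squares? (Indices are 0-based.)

[0, 1, 9, 36, 36, 49, 81, 100, 100, 121, 121, 169, 169, 196, 289, 361, 400, 400, 484, 576]

[0,19] |-20|<=|24| out[19]=576 → r--
[0,18] |-20|<=|22| out[18]=484 → r--
[0,17] |-20|<=|20| out[17]=400 → r--
[0,16] |-20|>|17| out[16]=400 → l++
[1,16] |-19|>|17| out[15]=361 → l++
[2,16] |-13|<=|17| out[14]=289 → r--
[2,15] |-13|<=|14| out[13]=196 → r--
[2,14] |-13|<=|13| out[12]=169 → r--
[2,13] |-13|>|11| out[11]=169 → l++
[3,13] |-11|<=|11| out[10]=121 → r--
[3,12] |-11|>|10| out[9]=121 → l++
[4,12] |-10|<=|10| out[8]=100 → r--
[4,11] |-10|>|7| out[7]=100 → l++
[5,11] |-9|>|7| out[6]=81 → l++
[6,11] |-6|<=|7| out[5]=49 → r--
[6,10] |-6|<=|6| out[4]=36 → r--
[6,9] |-6|>|0| out[3]=36 → l++
[7,9] |-3|>|0| out[2]=9 → l++
[8,9] |-1|>|0| out[1]=1 → l++
[9,9] |0|<=|0| out[0]=0 → r--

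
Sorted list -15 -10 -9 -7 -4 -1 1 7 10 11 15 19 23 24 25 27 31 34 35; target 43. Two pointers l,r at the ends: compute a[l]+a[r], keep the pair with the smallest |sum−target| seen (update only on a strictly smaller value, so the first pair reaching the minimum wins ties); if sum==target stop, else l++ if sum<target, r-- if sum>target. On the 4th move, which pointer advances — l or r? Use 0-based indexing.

[0,18] -15+35=20 d=23 * → l++
[1,18] -10+35=25 d=18 * → l++
[2,18] -9+35=26 d=17 * → l++
[3,18] -7+35=28 d=15 * → l++

l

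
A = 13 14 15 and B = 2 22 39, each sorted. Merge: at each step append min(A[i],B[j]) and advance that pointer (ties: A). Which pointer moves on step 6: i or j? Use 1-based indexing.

j

[i=1,j=1] A[i]=13>B[j]=2 take 2 → j++
[i=1,j=2] A[i]=13<=B[j]=22 take 13 → i++
[i=2,j=2] A[i]=14<=B[j]=22 take 14 → i++
[i=3,j=2] A[i]=15<=B[j]=22 take 15 → i++
[i=4,j=2] A done, take B[j]=22 → j++
[i=4,j=3] A done, take B[j]=39 → j++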